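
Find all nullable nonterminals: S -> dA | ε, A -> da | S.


A nonterminal is nullable iff some alternative derives ε (directly, or every symbol in it is nullable)
Nullable: {A, S}


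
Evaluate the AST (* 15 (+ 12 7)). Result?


Evaluate inner: (+ 12 7) = 19
Evaluate root: (* 15 19) = 285
Result: 285


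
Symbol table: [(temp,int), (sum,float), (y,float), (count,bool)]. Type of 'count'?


Lookup 'count' → type bool


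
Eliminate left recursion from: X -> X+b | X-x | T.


Left-recursive alternatives: X+b, X-x; non-recursive: T
Introduce X': X -> TX', X' -> +bX' | -xX' | ε


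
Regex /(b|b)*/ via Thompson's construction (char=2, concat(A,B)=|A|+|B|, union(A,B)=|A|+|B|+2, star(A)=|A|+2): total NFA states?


Syntax tree has 2 char leaf(s), 1 union(s), 1 star(s)
chars contribute 2×2 = 4; each union adds +2; each star adds +2
Total: 4 + 2 + 2 = 8 states


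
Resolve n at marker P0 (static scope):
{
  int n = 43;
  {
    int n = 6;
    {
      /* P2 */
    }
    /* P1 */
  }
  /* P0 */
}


n declared in the same block as P0
n = 43


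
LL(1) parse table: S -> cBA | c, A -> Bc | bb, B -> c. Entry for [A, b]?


For [A, b]: 'b' ∈ FIRST(bb)
Entry: A -> bb


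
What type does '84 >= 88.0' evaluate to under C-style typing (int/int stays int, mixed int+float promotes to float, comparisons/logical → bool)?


Operand types: int >= float
Rule: comparison yields bool
Result type: bool


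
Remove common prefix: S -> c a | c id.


Common prefix: 'c'
Factored: S -> c S', S' -> a | id


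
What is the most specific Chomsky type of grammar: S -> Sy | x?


Left-linear: every RHS is a terminal or one nonterminal followed by a terminal
Classification: Type 3 (Regular)


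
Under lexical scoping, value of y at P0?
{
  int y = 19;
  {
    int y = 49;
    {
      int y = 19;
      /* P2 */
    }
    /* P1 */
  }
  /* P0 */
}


y declared in the same block as P0
y = 19


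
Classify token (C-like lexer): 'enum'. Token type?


Pattern: reserved word
Type: KEYWORD


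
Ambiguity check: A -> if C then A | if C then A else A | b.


dangling else: 'if C then if C then b else b' parses two ways
Ambiguous


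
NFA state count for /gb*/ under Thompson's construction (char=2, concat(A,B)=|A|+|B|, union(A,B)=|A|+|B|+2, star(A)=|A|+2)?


Syntax tree has 2 char leaf(s), 0 union(s), 1 star(s)
chars contribute 2×2 = 4; each union adds +2; each star adds +2
Total: 4 + 0 + 2 = 6 states


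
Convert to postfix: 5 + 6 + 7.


Left to right (same or higher precedence on left)
Postfix: 5 6 + 7 +


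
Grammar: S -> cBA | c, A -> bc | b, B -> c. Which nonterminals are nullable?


A nonterminal is nullable iff some alternative derives ε (directly, or every symbol in it is nullable)
Nullable: {}


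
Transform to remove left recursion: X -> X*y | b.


Left-recursive alternatives: X*y; non-recursive: b
Introduce X': X -> bX', X' -> *yX' | ε


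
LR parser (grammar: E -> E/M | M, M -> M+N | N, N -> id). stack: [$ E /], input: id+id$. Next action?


no handle ('E/' is not any RHS); shift 'id'
Action: shift


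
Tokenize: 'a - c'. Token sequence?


Scan left to right, longest-match per lexeme
Tokens: ID(a), OP(-), ID(c)


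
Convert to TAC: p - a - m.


Break into single-operator statements:
t1 = p - a
t2 = t1 - m


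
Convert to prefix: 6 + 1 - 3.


left-to-right (same/higher precedence on left): tree is (- (+ 6 1) 3)
Prefix: - + 6 1 3


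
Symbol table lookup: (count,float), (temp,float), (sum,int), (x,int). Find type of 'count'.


Lookup 'count' → type float


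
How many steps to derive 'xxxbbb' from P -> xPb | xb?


Derivation: P => xPb => xxPbb => xxxbbb
Steps: 3


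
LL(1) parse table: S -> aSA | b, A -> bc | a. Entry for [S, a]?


For [S, a]: 'a' ∈ FIRST(aSA)
Entry: S -> aSA


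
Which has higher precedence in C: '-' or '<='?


'-' is additive (level 9); '<=' is relational (level 7)
Higher level binds tighter
'-' has higher precedence than '<='


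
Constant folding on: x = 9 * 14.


9 * 14 = 126 at compile time
Optimized: x = 126


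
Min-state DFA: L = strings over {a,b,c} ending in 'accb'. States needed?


Track the longest suffix of input matching a prefix of 'accb': 5 classes (prefixes of length 0..4)
Minimal DFA: 5 states


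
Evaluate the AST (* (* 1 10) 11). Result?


Evaluate inner: (* 1 10) = 10
Evaluate root: (* 10 11) = 110
Result: 110


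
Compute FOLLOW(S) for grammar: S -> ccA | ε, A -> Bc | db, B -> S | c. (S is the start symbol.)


$ ∈ FOLLOW(S). For each A -> αBβ: add FIRST(β)\{ε} to FOLLOW(B); if β nullable, add FOLLOW(A).
FOLLOW(S) = {$, c}


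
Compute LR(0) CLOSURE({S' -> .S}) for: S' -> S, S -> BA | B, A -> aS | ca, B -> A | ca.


Start: S' -> .S
For each item with dot before a nonterminal B, add B -> .γ for every B-production
Closure: [S' -> .S, S -> .BA, S -> .B, B -> .A, B -> .ca, A -> .aS, A -> .ca]


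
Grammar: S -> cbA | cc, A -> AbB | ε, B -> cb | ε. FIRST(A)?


Per alternative of A: FIRST(AbB) = {b}; FIRST(ε) = {ε}
FIRST(A) = {b, ε}


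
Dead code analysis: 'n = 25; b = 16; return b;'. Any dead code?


n is assigned but never read
Dead: 'n = 25'


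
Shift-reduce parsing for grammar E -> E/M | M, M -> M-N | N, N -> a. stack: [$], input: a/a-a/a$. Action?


no handle on stack; shift 'a'
Action: shift


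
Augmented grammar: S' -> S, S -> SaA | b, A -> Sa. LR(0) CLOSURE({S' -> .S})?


Start: S' -> .S
For each item with dot before a nonterminal B, add B -> .γ for every B-production
Closure: [S' -> .S, S -> .SaA, S -> .b]


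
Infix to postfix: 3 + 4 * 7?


* has higher precedence, evaluate 4*7 first
Postfix: 3 4 7 * +


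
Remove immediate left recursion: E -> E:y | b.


Left-recursive alternatives: E:y; non-recursive: b
Introduce E': E -> bE', E' -> :yE' | ε


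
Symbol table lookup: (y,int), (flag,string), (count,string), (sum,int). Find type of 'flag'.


Lookup 'flag' → type string


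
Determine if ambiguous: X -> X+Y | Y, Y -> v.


precedence layered via separate nonterminal Y: deterministic
Unambiguous


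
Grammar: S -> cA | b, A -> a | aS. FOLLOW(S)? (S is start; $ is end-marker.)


$ ∈ FOLLOW(S). For each A -> αBβ: add FIRST(β)\{ε} to FOLLOW(B); if β nullable, add FOLLOW(A).
FOLLOW(S) = {$}


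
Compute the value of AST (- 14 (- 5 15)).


Evaluate inner: (- 5 15) = -10
Evaluate root: (- 14 -10) = 24
Result: 24


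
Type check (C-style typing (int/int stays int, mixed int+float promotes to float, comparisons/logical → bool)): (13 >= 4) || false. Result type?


Operand types: bool || bool
Rule: logical operators take bool operands and yield bool
Result type: bool


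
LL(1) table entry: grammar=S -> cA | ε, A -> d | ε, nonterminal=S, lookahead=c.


For [S, c]: 'c' ∈ FIRST(cA)
Entry: S -> cA


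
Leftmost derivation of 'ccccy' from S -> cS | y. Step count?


Derivation: S => cS => ccS => cccS => ccccS => ccccy
Steps: 5


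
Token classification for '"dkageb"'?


Pattern: double-quoted sequence
Type: STRING_LITERAL


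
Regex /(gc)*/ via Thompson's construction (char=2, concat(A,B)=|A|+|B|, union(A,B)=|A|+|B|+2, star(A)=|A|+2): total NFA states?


Syntax tree has 2 char leaf(s), 0 union(s), 1 star(s)
chars contribute 2×2 = 4; each union adds +2; each star adds +2
Total: 4 + 0 + 2 = 6 states


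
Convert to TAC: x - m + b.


Break into single-operator statements:
t1 = x - m
t2 = t1 + b


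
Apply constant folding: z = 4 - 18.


4 - 18 = -14 at compile time
Optimized: z = -14


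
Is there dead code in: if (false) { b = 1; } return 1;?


condition is constant false, so the whole block is unreachable
Dead: 'if (false) { b = 1; }'


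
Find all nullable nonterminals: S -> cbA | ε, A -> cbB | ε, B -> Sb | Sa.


A nonterminal is nullable iff some alternative derives ε (directly, or every symbol in it is nullable)
Nullable: {A, S}


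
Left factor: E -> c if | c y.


Common prefix: 'c'
Factored: E -> c E', E' -> if | y


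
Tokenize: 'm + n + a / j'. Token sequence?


Scan left to right, longest-match per lexeme
Tokens: ID(m), OP(+), ID(n), OP(+), ID(a), OP(/), ID(j)


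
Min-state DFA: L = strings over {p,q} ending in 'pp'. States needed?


Track the longest suffix of input matching a prefix of 'pp': 3 classes (prefixes of length 0..2)
Minimal DFA: 3 states


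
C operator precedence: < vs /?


'/' is multiplicative (level 10); '<' is relational (level 7)
Higher level binds tighter
'/' has higher precedence than '<'


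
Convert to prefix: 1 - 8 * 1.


'*' binds tighter: tree is (- 1 (* 8 1))
Prefix: - 1 * 8 1


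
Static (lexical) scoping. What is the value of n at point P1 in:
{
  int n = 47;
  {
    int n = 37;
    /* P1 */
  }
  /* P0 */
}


n declared in the same block as P1
n = 37


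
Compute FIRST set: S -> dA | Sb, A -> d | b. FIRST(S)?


Per alternative of S: FIRST(dA) = {d}; FIRST(Sb) = {d}
FIRST(S) = {d}


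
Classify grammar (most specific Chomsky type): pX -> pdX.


LHS has context (more than one symbol) and |LHS| ≤ |RHS|
Classification: Type 1 (Context-Sensitive)


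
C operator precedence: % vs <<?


'%' is multiplicative (level 10); '<<' is shift (level 8)
Higher level binds tighter
'%' has higher precedence than '<<'


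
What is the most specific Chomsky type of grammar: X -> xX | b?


Right-linear: every RHS is a terminal or a terminal followed by one nonterminal
Classification: Type 3 (Regular)


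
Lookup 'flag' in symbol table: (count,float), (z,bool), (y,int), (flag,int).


Lookup 'flag' → type int


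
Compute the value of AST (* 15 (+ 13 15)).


Evaluate inner: (+ 13 15) = 28
Evaluate root: (* 15 28) = 420
Result: 420


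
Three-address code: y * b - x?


Break into single-operator statements:
t1 = y * b
t2 = t1 - x


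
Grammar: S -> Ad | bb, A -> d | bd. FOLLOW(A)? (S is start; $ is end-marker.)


$ ∈ FOLLOW(S). For each A -> αBβ: add FIRST(β)\{ε} to FOLLOW(B); if β nullable, add FOLLOW(A).
FOLLOW(A) = {d}


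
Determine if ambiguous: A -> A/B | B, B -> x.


precedence layered via separate nonterminal B: deterministic
Unambiguous


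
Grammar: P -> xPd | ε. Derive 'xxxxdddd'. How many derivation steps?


Derivation: P => xPd => xxPdd => xxxPddd => xxxxPdddd => xxxxdddd
Steps: 5


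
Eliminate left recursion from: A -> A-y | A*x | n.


Left-recursive alternatives: A-y, A*x; non-recursive: n
Introduce A': A -> nA', A' -> -yA' | *xA' | ε


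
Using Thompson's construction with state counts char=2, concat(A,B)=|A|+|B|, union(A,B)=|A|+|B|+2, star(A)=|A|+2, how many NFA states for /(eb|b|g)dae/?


Syntax tree has 7 char leaf(s), 2 union(s), 0 star(s)
chars contribute 7×2 = 14; each union adds +2; each star adds +2
Total: 14 + 4 + 0 = 18 states


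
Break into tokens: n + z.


Scan left to right, longest-match per lexeme
Tokens: ID(n), OP(+), ID(z)


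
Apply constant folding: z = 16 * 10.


16 * 10 = 160 at compile time
Optimized: z = 160


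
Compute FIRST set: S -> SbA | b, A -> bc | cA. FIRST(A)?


Per alternative of A: FIRST(bc) = {b}; FIRST(cA) = {c}
FIRST(A) = {b, c}


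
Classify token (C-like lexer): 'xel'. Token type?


Pattern: letter/underscore followed by alphanumerics, not a keyword
Type: IDENTIFIER


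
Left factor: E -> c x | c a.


Common prefix: 'c'
Factored: E -> c E', E' -> x | a


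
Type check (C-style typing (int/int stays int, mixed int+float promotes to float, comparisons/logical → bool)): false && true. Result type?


Operand types: bool && bool
Rule: logical operators take bool operands and yield bool
Result type: bool


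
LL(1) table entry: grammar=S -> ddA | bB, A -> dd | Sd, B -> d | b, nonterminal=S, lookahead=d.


For [S, d]: 'd' ∈ FIRST(ddA)
Entry: S -> ddA


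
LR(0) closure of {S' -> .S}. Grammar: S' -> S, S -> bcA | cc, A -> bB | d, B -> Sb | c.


Start: S' -> .S
For each item with dot before a nonterminal B, add B -> .γ for every B-production
Closure: [S' -> .S, S -> .bcA, S -> .cc]


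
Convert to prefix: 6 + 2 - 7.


left-to-right (same/higher precedence on left): tree is (- (+ 6 2) 7)
Prefix: - + 6 2 7


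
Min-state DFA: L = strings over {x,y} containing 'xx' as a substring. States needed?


KMP-style automaton: 2 progress states + 1 absorbing accept = 3
Minimal DFA: 3 states


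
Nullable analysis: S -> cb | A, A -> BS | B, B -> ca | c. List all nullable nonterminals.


A nonterminal is nullable iff some alternative derives ε (directly, or every symbol in it is nullable)
Nullable: {}


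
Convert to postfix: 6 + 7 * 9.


* has higher precedence, evaluate 7*9 first
Postfix: 6 7 9 * +


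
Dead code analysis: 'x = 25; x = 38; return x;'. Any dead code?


first assignment to x is overwritten before any read
Dead: 'x = 25'


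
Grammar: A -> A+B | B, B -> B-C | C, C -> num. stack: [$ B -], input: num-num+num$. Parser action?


no handle; shift 'num'
Action: shift


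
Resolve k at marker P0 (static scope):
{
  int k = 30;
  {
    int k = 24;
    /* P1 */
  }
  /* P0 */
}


k declared in the same block as P0
k = 30


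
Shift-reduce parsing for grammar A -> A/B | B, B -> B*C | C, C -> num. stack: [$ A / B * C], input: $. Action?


handle 'B*C' on top
Action: reduce (B -> B*C)


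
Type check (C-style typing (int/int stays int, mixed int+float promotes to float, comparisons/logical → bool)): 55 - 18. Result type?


Operand types: int - int
Rule: mixed int/float promotes to float; int/int stays int
Result type: int


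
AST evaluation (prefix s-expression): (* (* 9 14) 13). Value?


Evaluate inner: (* 9 14) = 126
Evaluate root: (* 126 13) = 1638
Result: 1638


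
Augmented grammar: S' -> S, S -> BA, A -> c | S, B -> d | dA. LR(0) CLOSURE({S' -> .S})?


Start: S' -> .S
For each item with dot before a nonterminal B, add B -> .γ for every B-production
Closure: [S' -> .S, S -> .BA, B -> .d, B -> .dA]


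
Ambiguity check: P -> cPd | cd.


balanced c^n…d^n: each string has a unique parse
Unambiguous


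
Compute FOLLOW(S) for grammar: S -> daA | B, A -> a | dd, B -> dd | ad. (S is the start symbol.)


$ ∈ FOLLOW(S). For each A -> αBβ: add FIRST(β)\{ε} to FOLLOW(B); if β nullable, add FOLLOW(A).
FOLLOW(S) = {$}


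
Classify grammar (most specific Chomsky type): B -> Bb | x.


Left-linear: every RHS is a terminal or one nonterminal followed by a terminal
Classification: Type 3 (Regular)


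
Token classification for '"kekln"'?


Pattern: double-quoted sequence
Type: STRING_LITERAL


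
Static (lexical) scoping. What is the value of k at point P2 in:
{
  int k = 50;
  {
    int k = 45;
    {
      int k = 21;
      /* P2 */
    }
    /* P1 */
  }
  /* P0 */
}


k declared in the same block as P2
k = 21


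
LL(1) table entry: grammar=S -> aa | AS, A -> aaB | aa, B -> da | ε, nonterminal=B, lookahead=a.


For [B, a]: ε is nullable and 'a' ∈ FOLLOW(B)
Entry: B -> ε


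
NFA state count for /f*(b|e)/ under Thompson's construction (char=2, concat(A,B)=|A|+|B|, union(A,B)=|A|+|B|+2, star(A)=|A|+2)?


Syntax tree has 3 char leaf(s), 1 union(s), 1 star(s)
chars contribute 3×2 = 6; each union adds +2; each star adds +2
Total: 6 + 2 + 2 = 10 states


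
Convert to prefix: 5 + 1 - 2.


left-to-right (same/higher precedence on left): tree is (- (+ 5 1) 2)
Prefix: - + 5 1 2


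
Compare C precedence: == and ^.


'==' is equality (level 6); '^' is bitwise XOR (level 4)
Higher level binds tighter
'==' has higher precedence than '^'


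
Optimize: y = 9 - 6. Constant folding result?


9 - 6 = 3 at compile time
Optimized: y = 3


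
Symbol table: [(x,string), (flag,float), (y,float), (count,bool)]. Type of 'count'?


Lookup 'count' → type bool


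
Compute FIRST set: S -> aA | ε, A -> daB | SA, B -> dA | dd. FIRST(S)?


Per alternative of S: FIRST(aA) = {a}; FIRST(ε) = {ε}
FIRST(S) = {a, ε}


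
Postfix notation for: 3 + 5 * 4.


* has higher precedence, evaluate 5*4 first
Postfix: 3 5 4 * +


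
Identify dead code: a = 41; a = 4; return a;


first assignment to a is overwritten before any read
Dead: 'a = 41'


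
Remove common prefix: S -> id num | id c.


Common prefix: 'id'
Factored: S -> id S', S' -> num | c


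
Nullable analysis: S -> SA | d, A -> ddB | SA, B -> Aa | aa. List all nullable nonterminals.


A nonterminal is nullable iff some alternative derives ε (directly, or every symbol in it is nullable)
Nullable: {}


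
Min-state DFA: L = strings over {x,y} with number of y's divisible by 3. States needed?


Track (count of y) mod 3: states 0..2, accept at 0
Minimal DFA: 3 states


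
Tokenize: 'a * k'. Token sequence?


Scan left to right, longest-match per lexeme
Tokens: ID(a), OP(*), ID(k)


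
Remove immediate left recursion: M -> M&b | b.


Left-recursive alternatives: M&b; non-recursive: b
Introduce M': M -> bM', M' -> &bM' | ε


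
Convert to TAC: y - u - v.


Break into single-operator statements:
t1 = y - u
t2 = t1 - v


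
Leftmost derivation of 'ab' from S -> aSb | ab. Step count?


Derivation: S => ab
Steps: 1


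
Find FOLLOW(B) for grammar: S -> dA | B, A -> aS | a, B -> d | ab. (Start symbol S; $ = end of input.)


$ ∈ FOLLOW(S). For each A -> αBβ: add FIRST(β)\{ε} to FOLLOW(B); if β nullable, add FOLLOW(A).
FOLLOW(B) = {$}


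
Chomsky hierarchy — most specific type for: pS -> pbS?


LHS has context (more than one symbol) and |LHS| ≤ |RHS|
Classification: Type 1 (Context-Sensitive)


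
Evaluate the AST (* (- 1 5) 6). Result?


Evaluate inner: (- 1 5) = -4
Evaluate root: (* -4 6) = -24
Result: -24


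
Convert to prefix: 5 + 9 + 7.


left-to-right (same/higher precedence on left): tree is (+ (+ 5 9) 7)
Prefix: + + 5 9 7


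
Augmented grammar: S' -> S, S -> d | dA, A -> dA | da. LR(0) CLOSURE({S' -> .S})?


Start: S' -> .S
For each item with dot before a nonterminal B, add B -> .γ for every B-production
Closure: [S' -> .S, S -> .d, S -> .dA]


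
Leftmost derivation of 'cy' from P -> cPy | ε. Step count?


Derivation: P => cPy => cy
Steps: 2


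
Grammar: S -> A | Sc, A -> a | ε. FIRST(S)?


Per alternative of S: FIRST(A) = {a, ε}; FIRST(Sc) = {a, c}
FIRST(S) = {a, c, ε}


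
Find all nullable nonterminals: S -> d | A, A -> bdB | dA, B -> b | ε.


A nonterminal is nullable iff some alternative derives ε (directly, or every symbol in it is nullable)
Nullable: {B}


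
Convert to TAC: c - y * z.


Break into single-operator statements:
t1 = y * z
t2 = c - t1


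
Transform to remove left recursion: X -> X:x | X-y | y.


Left-recursive alternatives: X:x, X-y; non-recursive: y
Introduce X': X -> yX', X' -> :xX' | -yX' | ε


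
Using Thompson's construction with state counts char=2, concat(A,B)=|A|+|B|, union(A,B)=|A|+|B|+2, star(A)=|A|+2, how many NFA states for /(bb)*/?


Syntax tree has 2 char leaf(s), 0 union(s), 1 star(s)
chars contribute 2×2 = 4; each union adds +2; each star adds +2
Total: 4 + 0 + 2 = 6 states


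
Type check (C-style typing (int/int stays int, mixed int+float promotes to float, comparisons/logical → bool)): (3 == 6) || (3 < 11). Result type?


Operand types: bool || bool
Rule: logical operators take bool operands and yield bool
Result type: bool


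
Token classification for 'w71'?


Pattern: letter/underscore followed by alphanumerics, not a keyword
Type: IDENTIFIER


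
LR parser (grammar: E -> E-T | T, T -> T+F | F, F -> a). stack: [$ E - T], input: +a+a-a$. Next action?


'+' can extend T; shift to build T -> T+F
Action: shift


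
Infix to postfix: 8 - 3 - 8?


Left to right (same or higher precedence on left)
Postfix: 8 3 - 8 -


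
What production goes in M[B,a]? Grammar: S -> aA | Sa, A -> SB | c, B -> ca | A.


For [B, a]: 'a' ∈ FIRST(A)
Entry: B -> A


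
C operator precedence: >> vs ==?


'>>' is shift (level 8); '==' is equality (level 6)
Higher level binds tighter
'>>' has higher precedence than '=='


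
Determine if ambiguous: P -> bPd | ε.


balanced b^n…d^n: each string has a unique parse
Unambiguous


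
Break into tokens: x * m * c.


Scan left to right, longest-match per lexeme
Tokens: ID(x), OP(*), ID(m), OP(*), ID(c)


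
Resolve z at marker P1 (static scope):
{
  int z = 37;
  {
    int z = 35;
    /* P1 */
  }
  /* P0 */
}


z declared in the same block as P1
z = 35


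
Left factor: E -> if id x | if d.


Common prefix: 'if'
Factored: E -> if E', E' -> id x | d


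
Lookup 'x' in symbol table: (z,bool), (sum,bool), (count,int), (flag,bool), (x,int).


Lookup 'x' → type int


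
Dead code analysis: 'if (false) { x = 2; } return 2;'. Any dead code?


condition is constant false, so the whole block is unreachable
Dead: 'if (false) { x = 2; }'


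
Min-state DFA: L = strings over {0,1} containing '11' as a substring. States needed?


KMP-style automaton: 2 progress states + 1 absorbing accept = 3
Minimal DFA: 3 states


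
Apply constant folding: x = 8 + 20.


8 + 20 = 28 at compile time
Optimized: x = 28


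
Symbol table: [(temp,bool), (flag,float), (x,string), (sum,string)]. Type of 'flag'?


Lookup 'flag' → type float


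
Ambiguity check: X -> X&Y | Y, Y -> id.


precedence layered via separate nonterminal Y: deterministic
Unambiguous


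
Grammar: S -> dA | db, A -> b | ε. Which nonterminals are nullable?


A nonterminal is nullable iff some alternative derives ε (directly, or every symbol in it is nullable)
Nullable: {A}


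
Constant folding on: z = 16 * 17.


16 * 17 = 272 at compile time
Optimized: z = 272


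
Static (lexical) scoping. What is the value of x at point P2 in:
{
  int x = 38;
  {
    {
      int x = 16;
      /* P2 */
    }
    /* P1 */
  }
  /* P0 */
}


x declared in the same block as P2
x = 16


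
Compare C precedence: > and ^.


'>' is relational (level 7); '^' is bitwise XOR (level 4)
Higher level binds tighter
'>' has higher precedence than '^'


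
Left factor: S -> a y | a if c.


Common prefix: 'a'
Factored: S -> a S', S' -> y | if c


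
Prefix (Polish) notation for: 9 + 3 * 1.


'*' binds tighter: tree is (+ 9 (* 3 1))
Prefix: + 9 * 3 1


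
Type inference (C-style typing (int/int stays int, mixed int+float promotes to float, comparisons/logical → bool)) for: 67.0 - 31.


Operand types: float - int
Rule: mixed int/float promotes to float; int/int stays int
Result type: float


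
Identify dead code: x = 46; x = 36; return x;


first assignment to x is overwritten before any read
Dead: 'x = 46'


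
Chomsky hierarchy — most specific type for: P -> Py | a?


Left-linear: every RHS is a terminal or one nonterminal followed by a terminal
Classification: Type 3 (Regular)


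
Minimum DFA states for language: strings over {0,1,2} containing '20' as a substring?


KMP-style automaton: 2 progress states + 1 absorbing accept = 3
Minimal DFA: 3 states


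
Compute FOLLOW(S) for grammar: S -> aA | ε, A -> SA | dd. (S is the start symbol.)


$ ∈ FOLLOW(S). For each A -> αBβ: add FIRST(β)\{ε} to FOLLOW(B); if β nullable, add FOLLOW(A).
FOLLOW(S) = {$, a, d}


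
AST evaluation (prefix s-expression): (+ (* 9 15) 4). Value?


Evaluate inner: (* 9 15) = 135
Evaluate root: (+ 135 4) = 139
Result: 139


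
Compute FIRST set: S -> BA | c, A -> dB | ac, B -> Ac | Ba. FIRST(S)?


Per alternative of S: FIRST(BA) = {a, d}; FIRST(c) = {c}
FIRST(S) = {a, c, d}


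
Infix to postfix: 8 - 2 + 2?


Left to right (same or higher precedence on left)
Postfix: 8 2 - 2 +


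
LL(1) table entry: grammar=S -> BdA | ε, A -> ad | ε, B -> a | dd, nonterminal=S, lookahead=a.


For [S, a]: 'a' ∈ FIRST(BdA)
Entry: S -> BdA


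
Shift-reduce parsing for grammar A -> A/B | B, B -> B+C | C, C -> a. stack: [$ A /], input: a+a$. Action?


no handle ('A/' is not any RHS); shift 'a'
Action: shift


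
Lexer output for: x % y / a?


Scan left to right, longest-match per lexeme
Tokens: ID(x), OP(%), ID(y), OP(/), ID(a)


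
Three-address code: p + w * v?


Break into single-operator statements:
t1 = w * v
t2 = p + t1


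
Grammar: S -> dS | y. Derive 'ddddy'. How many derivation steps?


Derivation: S => dS => ddS => dddS => ddddS => ddddy
Steps: 5


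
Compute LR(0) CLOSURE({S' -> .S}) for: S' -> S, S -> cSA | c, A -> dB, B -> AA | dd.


Start: S' -> .S
For each item with dot before a nonterminal B, add B -> .γ for every B-production
Closure: [S' -> .S, S -> .cSA, S -> .c]


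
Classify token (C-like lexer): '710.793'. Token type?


Pattern: digits with a decimal point
Type: FLOAT_LITERAL


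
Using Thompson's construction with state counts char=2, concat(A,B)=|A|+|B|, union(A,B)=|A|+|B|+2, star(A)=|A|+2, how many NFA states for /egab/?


Syntax tree has 4 char leaf(s), 0 union(s), 0 star(s)
chars contribute 4×2 = 8; each union adds +2; each star adds +2
Total: 8 + 0 + 0 = 8 states


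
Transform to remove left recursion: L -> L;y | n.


Left-recursive alternatives: L;y; non-recursive: n
Introduce L': L -> nL', L' -> ;yL' | ε


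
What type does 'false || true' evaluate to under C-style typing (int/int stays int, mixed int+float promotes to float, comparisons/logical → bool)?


Operand types: bool || bool
Rule: logical operators take bool operands and yield bool
Result type: bool


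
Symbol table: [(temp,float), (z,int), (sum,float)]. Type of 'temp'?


Lookup 'temp' → type float


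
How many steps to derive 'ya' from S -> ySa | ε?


Derivation: S => ySa => ya
Steps: 2


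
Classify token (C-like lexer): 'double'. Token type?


Pattern: reserved word
Type: KEYWORD


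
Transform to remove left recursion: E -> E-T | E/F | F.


Left-recursive alternatives: E-T, E/F; non-recursive: F
Introduce E': E -> FE', E' -> -TE' | /FE' | ε


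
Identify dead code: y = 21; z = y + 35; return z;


y is read by z's definition; z is returned
No dead code


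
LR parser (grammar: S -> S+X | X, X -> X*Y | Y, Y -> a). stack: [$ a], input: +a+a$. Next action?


'a' on top is the handle for Y -> a
Action: reduce (Y -> a)


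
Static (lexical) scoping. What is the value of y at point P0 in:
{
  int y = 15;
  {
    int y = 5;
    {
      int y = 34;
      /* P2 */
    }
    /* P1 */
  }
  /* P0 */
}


y declared in the same block as P0
y = 15


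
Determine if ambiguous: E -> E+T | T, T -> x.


precedence layered via separate nonterminal T: deterministic
Unambiguous


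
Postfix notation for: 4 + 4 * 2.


* has higher precedence, evaluate 4*2 first
Postfix: 4 4 2 * +


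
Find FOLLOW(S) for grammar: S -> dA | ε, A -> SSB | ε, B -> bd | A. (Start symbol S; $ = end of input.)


$ ∈ FOLLOW(S). For each A -> αBβ: add FIRST(β)\{ε} to FOLLOW(B); if β nullable, add FOLLOW(A).
FOLLOW(S) = {$, b, d}


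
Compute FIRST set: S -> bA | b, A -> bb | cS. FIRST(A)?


Per alternative of A: FIRST(bb) = {b}; FIRST(cS) = {c}
FIRST(A) = {b, c}


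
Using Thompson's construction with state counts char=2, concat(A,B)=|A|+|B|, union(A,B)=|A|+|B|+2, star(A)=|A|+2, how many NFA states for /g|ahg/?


Syntax tree has 4 char leaf(s), 1 union(s), 0 star(s)
chars contribute 4×2 = 8; each union adds +2; each star adds +2
Total: 8 + 2 + 0 = 10 states


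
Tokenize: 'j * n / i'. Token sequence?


Scan left to right, longest-match per lexeme
Tokens: ID(j), OP(*), ID(n), OP(/), ID(i)


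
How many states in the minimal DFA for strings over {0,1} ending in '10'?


Track the longest suffix of input matching a prefix of '10': 3 classes (prefixes of length 0..2)
Minimal DFA: 3 states


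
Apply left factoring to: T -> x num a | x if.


Common prefix: 'x'
Factored: T -> x T', T' -> num a | if


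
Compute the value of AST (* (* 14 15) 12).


Evaluate inner: (* 14 15) = 210
Evaluate root: (* 210 12) = 2520
Result: 2520


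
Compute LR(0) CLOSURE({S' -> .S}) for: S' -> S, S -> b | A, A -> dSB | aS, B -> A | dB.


Start: S' -> .S
For each item with dot before a nonterminal B, add B -> .γ for every B-production
Closure: [S' -> .S, S -> .b, S -> .A, A -> .dSB, A -> .aS]


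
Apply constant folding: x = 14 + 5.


14 + 5 = 19 at compile time
Optimized: x = 19


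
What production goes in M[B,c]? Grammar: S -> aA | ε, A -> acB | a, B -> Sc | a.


For [B, c]: 'c' ∈ FIRST(Sc)
Entry: B -> Sc


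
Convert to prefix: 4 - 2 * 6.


'*' binds tighter: tree is (- 4 (* 2 6))
Prefix: - 4 * 2 6


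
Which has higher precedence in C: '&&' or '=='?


'==' is equality (level 6); '&&' is logical AND (level 2)
Higher level binds tighter
'==' has higher precedence than '&&'


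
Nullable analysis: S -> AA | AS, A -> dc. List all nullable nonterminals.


A nonterminal is nullable iff some alternative derives ε (directly, or every symbol in it is nullable)
Nullable: {}


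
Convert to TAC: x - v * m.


Break into single-operator statements:
t1 = v * m
t2 = x - t1


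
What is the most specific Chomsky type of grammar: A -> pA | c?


Right-linear: every RHS is a terminal or a terminal followed by one nonterminal
Classification: Type 3 (Regular)


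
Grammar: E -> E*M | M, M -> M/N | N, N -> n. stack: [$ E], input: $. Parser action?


start symbol E on stack, input exhausted
Action: accept


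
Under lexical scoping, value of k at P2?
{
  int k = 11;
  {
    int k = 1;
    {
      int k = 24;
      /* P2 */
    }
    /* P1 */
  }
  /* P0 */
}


k declared in the same block as P2
k = 24


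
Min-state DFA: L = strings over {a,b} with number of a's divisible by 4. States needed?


Track (count of a) mod 4: states 0..3, accept at 0
Minimal DFA: 4 states


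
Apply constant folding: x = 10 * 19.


10 * 19 = 190 at compile time
Optimized: x = 190


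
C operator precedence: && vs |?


'|' is bitwise OR (level 3); '&&' is logical AND (level 2)
Higher level binds tighter
'|' has higher precedence than '&&'


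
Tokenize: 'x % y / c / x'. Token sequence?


Scan left to right, longest-match per lexeme
Tokens: ID(x), OP(%), ID(y), OP(/), ID(c), OP(/), ID(x)


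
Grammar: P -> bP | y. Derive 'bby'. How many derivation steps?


Derivation: P => bP => bbP => bby
Steps: 3


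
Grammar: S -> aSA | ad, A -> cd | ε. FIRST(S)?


Per alternative of S: FIRST(aSA) = {a}; FIRST(ad) = {a}
FIRST(S) = {a}


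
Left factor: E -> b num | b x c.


Common prefix: 'b'
Factored: E -> b E', E' -> num | x c


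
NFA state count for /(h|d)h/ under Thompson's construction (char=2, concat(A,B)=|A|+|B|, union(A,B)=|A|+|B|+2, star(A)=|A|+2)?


Syntax tree has 3 char leaf(s), 1 union(s), 0 star(s)
chars contribute 3×2 = 6; each union adds +2; each star adds +2
Total: 6 + 2 + 0 = 8 states


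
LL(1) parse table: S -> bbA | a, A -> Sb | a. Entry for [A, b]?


For [A, b]: 'b' ∈ FIRST(Sb)
Entry: A -> Sb


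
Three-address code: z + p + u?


Break into single-operator statements:
t1 = z + p
t2 = t1 + u


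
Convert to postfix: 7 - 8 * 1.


* has higher precedence, evaluate 8*1 first
Postfix: 7 8 1 * -


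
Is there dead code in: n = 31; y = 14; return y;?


n is assigned but never read
Dead: 'n = 31'


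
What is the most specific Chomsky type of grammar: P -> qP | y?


Right-linear: every RHS is a terminal or a terminal followed by one nonterminal
Classification: Type 3 (Regular)


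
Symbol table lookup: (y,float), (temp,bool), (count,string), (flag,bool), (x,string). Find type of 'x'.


Lookup 'x' → type string


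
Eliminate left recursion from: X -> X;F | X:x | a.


Left-recursive alternatives: X;F, X:x; non-recursive: a
Introduce X': X -> aX', X' -> ;FX' | :xX' | ε


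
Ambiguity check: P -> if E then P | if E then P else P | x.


dangling else: 'if E then if E then x else x' parses two ways
Ambiguous


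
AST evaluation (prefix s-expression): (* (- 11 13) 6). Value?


Evaluate inner: (- 11 13) = -2
Evaluate root: (* -2 6) = -12
Result: -12


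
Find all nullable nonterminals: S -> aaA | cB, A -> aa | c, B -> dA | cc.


A nonterminal is nullable iff some alternative derives ε (directly, or every symbol in it is nullable)
Nullable: {}


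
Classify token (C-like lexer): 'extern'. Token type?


Pattern: reserved word
Type: KEYWORD


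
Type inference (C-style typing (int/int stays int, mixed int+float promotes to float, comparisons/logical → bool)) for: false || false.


Operand types: bool || bool
Rule: logical operators take bool operands and yield bool
Result type: bool


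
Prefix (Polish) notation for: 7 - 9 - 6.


left-to-right (same/higher precedence on left): tree is (- (- 7 9) 6)
Prefix: - - 7 9 6


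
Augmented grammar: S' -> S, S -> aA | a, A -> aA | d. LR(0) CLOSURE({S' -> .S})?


Start: S' -> .S
For each item with dot before a nonterminal B, add B -> .γ for every B-production
Closure: [S' -> .S, S -> .aA, S -> .a]


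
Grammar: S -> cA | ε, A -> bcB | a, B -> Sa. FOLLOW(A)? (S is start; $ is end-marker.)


$ ∈ FOLLOW(S). For each A -> αBβ: add FIRST(β)\{ε} to FOLLOW(B); if β nullable, add FOLLOW(A).
FOLLOW(A) = {$, a}


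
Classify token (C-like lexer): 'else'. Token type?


Pattern: reserved word
Type: KEYWORD


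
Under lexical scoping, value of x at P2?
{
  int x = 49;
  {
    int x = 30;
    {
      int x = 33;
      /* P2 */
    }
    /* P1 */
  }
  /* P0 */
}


x declared in the same block as P2
x = 33


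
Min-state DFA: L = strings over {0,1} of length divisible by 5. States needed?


Track length mod 5: states 0..4, accept at 0
Minimal DFA: 5 states


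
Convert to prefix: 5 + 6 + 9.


left-to-right (same/higher precedence on left): tree is (+ (+ 5 6) 9)
Prefix: + + 5 6 9


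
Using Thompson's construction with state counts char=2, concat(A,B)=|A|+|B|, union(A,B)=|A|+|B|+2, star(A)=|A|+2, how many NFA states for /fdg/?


Syntax tree has 3 char leaf(s), 0 union(s), 0 star(s)
chars contribute 3×2 = 6; each union adds +2; each star adds +2
Total: 6 + 0 + 0 = 6 states


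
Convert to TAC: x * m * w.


Break into single-operator statements:
t1 = x * m
t2 = t1 * w


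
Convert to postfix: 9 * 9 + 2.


Left to right (same or higher precedence on left)
Postfix: 9 9 * 2 +


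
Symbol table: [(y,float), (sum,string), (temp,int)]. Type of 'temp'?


Lookup 'temp' → type int


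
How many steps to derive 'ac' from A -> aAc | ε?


Derivation: A => aAc => ac
Steps: 2


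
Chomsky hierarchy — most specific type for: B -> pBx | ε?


Single nonterminal LHS, but p^n x^n is not regular
Classification: Type 2 (Context-Free)


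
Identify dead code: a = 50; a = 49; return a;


first assignment to a is overwritten before any read
Dead: 'a = 50'


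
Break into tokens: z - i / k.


Scan left to right, longest-match per lexeme
Tokens: ID(z), OP(-), ID(i), OP(/), ID(k)


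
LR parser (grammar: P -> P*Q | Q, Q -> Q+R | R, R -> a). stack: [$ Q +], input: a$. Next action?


no handle; shift 'a'
Action: shift


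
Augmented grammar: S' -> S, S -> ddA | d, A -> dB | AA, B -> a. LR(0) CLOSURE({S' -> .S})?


Start: S' -> .S
For each item with dot before a nonterminal B, add B -> .γ for every B-production
Closure: [S' -> .S, S -> .ddA, S -> .d]


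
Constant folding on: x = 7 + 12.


7 + 12 = 19 at compile time
Optimized: x = 19


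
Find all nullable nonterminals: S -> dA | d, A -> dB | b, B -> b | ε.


A nonterminal is nullable iff some alternative derives ε (directly, or every symbol in it is nullable)
Nullable: {B}


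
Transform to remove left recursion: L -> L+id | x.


Left-recursive alternatives: L+id; non-recursive: x
Introduce L': L -> xL', L' -> +idL' | ε


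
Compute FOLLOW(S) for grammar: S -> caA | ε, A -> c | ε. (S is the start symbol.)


$ ∈ FOLLOW(S). For each A -> αBβ: add FIRST(β)\{ε} to FOLLOW(B); if β nullable, add FOLLOW(A).
FOLLOW(S) = {$}


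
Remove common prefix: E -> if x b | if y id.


Common prefix: 'if'
Factored: E -> if E', E' -> x b | y id


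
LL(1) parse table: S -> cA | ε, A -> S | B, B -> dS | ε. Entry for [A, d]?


For [A, d]: 'd' ∈ FIRST(B)
Entry: A -> B


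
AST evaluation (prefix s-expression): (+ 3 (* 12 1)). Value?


Evaluate inner: (* 12 1) = 12
Evaluate root: (+ 3 12) = 15
Result: 15


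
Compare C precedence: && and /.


'/' is multiplicative (level 10); '&&' is logical AND (level 2)
Higher level binds tighter
'/' has higher precedence than '&&'


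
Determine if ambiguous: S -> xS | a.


right-linear, alternatives start with distinct terminals 'x' vs 'a': unique leftmost derivation
Unambiguous


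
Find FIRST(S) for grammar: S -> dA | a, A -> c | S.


Per alternative of S: FIRST(dA) = {d}; FIRST(a) = {a}
FIRST(S) = {a, d}


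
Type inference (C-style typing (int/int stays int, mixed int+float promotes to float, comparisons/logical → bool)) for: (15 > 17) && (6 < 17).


Operand types: bool && bool
Rule: logical operators take bool operands and yield bool
Result type: bool


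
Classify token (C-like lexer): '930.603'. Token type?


Pattern: digits with a decimal point
Type: FLOAT_LITERAL


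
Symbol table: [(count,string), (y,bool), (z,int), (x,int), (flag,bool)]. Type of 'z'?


Lookup 'z' → type int


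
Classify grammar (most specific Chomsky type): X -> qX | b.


Right-linear: every RHS is a terminal or a terminal followed by one nonterminal
Classification: Type 3 (Regular)


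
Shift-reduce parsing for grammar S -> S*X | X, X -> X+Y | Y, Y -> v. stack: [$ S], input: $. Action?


start symbol S on stack, input exhausted
Action: accept


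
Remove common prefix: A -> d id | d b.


Common prefix: 'd'
Factored: A -> d A', A' -> id | b


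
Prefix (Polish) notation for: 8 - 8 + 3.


left-to-right (same/higher precedence on left): tree is (+ (- 8 8) 3)
Prefix: + - 8 8 3


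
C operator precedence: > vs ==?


'>' is relational (level 7); '==' is equality (level 6)
Higher level binds tighter
'>' has higher precedence than '=='


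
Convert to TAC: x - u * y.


Break into single-operator statements:
t1 = u * y
t2 = x - t1


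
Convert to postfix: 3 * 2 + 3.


Left to right (same or higher precedence on left)
Postfix: 3 2 * 3 +


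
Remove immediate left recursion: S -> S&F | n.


Left-recursive alternatives: S&F; non-recursive: n
Introduce S': S -> nS', S' -> &FS' | ε


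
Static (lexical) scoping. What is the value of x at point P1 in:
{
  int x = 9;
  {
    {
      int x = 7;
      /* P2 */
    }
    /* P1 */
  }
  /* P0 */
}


P1's block does not declare x; resolves to the enclosing declaration at depth 0
x = 9


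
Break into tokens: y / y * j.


Scan left to right, longest-match per lexeme
Tokens: ID(y), OP(/), ID(y), OP(*), ID(j)


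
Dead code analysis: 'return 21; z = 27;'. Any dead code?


statement follows a return and is unreachable
Dead: 'z = 27'
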